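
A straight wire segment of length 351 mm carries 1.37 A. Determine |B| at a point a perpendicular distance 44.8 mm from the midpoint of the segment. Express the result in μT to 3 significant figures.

For a finite straight segment, B = (μ₀I/4πd)(sinθ₁ + sinθ₂), where θ₁, θ₂ are the angles from the perpendicular to each end.
The perpendicular from the point meets the wire at its midpoint, so each end is L/2 = 0.1755 m away along the wire.
sinθ₁ = 0.1755/√(0.1755²+0.0448²) = 0.9689; sinθ₂ = 0.1755/√(0.1755²+0.0448²) = 0.9689.
B = (4π×10⁻⁷ × 1.37) / (4π × 0.0448) × (0.9689 + 0.9689) = 5.93×10⁻⁶ T.

B ≈ 5.93 μT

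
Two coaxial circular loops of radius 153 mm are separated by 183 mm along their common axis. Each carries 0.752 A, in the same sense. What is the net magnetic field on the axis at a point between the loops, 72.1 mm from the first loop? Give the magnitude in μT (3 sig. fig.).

Each loop contributes B = μ₀IR²/[2(R²+z²)^(3/2)] on the axis, with z measured from that loop.
Loop 1 (z = 0.0721 m): B₁ = 2.29×10⁻⁶ T. Loop 2 (z = 0.1109 m): B₂ = 1.64×10⁻⁶ T.
The fields add: B = B₁ + B₂ = 3.93×10⁻⁶ T.

B ≈ 3.93 μT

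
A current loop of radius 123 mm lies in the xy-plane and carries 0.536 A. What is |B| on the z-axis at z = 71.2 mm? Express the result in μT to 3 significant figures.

B ≈ 1.77 μT

On the axis of a circular loop, B = μ₀IR² / [2(R²+z²)^(3/2)].
R² + z² = (0.123)² + (0.0712)² = 0.0202 m², and (R²+z²)^(3/2) = 2.87×10⁻³ m³.
B = (4π×10⁻⁷ × 0.536 × 0.01513) / (2 × 2.87×10⁻³) = 1.77×10⁻⁶ T.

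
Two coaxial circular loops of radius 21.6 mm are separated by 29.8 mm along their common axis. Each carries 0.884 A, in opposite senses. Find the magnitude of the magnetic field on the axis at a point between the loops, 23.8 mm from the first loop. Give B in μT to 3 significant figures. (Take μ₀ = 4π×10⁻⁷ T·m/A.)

B ≈ 15.2 μT

Each loop contributes B = μ₀IR²/[2(R²+z²)^(3/2)] on the axis, with z measured from that loop.
Loop 1 (z = 0.0238 m): B₁ = 7.81×10⁻⁶ T. Loop 2 (z = 0.006 m): B₂ = 2.30×10⁻⁵ T.
The fields oppose: B = |B₁ − B₂| = 1.52×10⁻⁵ T.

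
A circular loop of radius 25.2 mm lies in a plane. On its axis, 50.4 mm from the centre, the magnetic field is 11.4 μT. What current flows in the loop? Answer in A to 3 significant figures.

On the axis of a loop, B = μ₀IR²/[2(R²+z²)^(3/2)], so I = 2B(R²+z²)^(3/2)/(μ₀R²).
R² + z² = 0.000635 + 0.00254 = 0.003175 m²; raised to 3/2 gives 1.79×10⁻⁴ m³.
I = 2 × 1.14×10⁻⁵ × 1.79×10⁻⁴ / (1.26×10⁻⁶ × 0.000635) = 5.11 A.

I ≈ 5.11 A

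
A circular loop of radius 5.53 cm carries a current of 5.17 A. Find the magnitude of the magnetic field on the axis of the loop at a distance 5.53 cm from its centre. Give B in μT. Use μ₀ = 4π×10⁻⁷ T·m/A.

On the axis of a circular loop, B = μ₀IR² / [2(R²+z²)^(3/2)].
R² + z² = (0.0553)² + (0.0553)² = 0.006116 m², and (R²+z²)^(3/2) = 4.78×10⁻⁴ m³.
B = (4π×10⁻⁷ × 5.17 × 0.003058) / (2 × 4.78×10⁻⁴) = 2.08×10⁻⁵ T.

B ≈ 20.8 μT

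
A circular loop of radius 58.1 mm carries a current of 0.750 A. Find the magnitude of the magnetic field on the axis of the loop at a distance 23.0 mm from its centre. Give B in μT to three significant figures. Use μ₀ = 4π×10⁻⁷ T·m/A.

On the axis of a circular loop, B = μ₀IR² / [2(R²+z²)^(3/2)].
R² + z² = (0.0581)² + (0.023)² = 0.003905 m², and (R²+z²)^(3/2) = 2.44×10⁻⁴ m³.
B = (4π×10⁻⁷ × 0.750 × 0.003376) / (2 × 2.44×10⁻⁴) = 6.52×10⁻⁶ T.

B ≈ 6.52 μT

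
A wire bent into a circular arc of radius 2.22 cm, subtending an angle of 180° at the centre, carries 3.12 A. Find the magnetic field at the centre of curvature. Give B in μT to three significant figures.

The Biot–Savart field of a circular arc at its centre is B = μ₀Iφ/(4πR), with φ = 3.142 rad.
B = (4π×10⁻⁷ × 3.12 × 3.142) / (4π × 0.0222) = 4.42×10⁻⁵ T.

B ≈ 44.2 μT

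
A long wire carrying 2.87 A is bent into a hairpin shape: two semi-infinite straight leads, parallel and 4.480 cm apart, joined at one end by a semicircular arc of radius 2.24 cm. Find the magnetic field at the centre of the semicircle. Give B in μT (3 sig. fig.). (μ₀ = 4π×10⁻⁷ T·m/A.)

B ≈ 65.9 μT

The semicircular arc contributes B_arc = μ₀I·π/(4πR) = μ₀I/(4R) = 4.03×10⁻⁵ T.
Each semi-infinite lead is at perpendicular distance R = 0.0224 m from the centre, with the perpendicular foot at its near end, so it contributes μ₀I/(4πR); both point the same way, together 2.56×10⁻⁵ T.
Arc and leads all point the same direction: B = 4.03×10⁻⁵ + 2.56×10⁻⁵ = 6.59×10⁻⁵ T.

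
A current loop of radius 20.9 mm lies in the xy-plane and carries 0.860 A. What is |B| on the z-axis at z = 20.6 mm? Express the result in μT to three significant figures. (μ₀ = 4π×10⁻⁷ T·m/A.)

On the axis of a circular loop, B = μ₀IR² / [2(R²+z²)^(3/2)].
R² + z² = (0.0209)² + (0.0206)² = 0.0008612 m², and (R²+z²)^(3/2) = 2.53×10⁻⁵ m³.
B = (4π×10⁻⁷ × 0.860 × 0.0004368) / (2 × 2.53×10⁻⁵) = 9.34×10⁻⁶ T.

B ≈ 9.34 μT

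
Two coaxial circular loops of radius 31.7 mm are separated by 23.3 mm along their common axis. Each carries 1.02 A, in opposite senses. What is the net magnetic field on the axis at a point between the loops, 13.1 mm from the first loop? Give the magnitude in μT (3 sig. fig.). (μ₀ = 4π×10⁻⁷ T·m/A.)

B ≈ 1.48 μT

Each loop contributes B = μ₀IR²/[2(R²+z²)^(3/2)] on the axis, with z measured from that loop.
Loop 1 (z = 0.0131 m): B₁ = 1.60×10⁻⁵ T. Loop 2 (z = 0.0102 m): B₂ = 1.74×10⁻⁵ T.
The fields oppose: B = |B₁ − B₂| = 1.48×10⁻⁶ T.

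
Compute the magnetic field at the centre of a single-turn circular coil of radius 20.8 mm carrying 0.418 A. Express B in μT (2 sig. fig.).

B ≈ 13 μT

At the centre of a circular loop the Biot–Savart law gives B = μ₀I/(2R).
B = (4π×10⁻⁷ × 0.418) / (2 × 0.0208) = 1.26×10⁻⁵ T.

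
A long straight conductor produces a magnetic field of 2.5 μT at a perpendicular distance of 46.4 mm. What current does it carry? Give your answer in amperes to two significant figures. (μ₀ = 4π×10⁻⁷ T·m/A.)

For a long straight wire B = μ₀I/(2πd), so I = 2πdB/μ₀.
I = 2π × 0.0464 × 2.50×10⁻⁶ / (4π×10⁻⁷) = 0.580 A.

I ≈ 0.58 A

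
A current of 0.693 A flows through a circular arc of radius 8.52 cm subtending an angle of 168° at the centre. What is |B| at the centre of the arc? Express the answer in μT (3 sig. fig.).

B ≈ 2.38 μT

The Biot–Savart field of a circular arc at its centre is B = μ₀Iφ/(4πR), with φ = 2.932 rad.
B = (4π×10⁻⁷ × 0.693 × 2.932) / (4π × 0.0852) = 2.38×10⁻⁶ T.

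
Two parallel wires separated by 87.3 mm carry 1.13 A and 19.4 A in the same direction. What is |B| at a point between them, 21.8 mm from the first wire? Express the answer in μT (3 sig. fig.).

B ≈ 48.9 μT

Each long wire gives B = μ₀I/(2πd). Distances are d₁ = 0.0218 m and d₂ = 0.0655 m.
B₁ = 1.04×10⁻⁵ T, B₂ = 5.92×10⁻⁵ T.
Between parallel currents the two contributions point in opposite directions, so they subtract. B = |B₁ − B₂| = |1.04×10⁻⁵ − 5.92×10⁻⁵| = 4.89×10⁻⁵ T.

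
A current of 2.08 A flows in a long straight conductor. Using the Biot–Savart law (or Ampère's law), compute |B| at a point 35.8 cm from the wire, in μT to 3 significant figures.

B ≈ 1.16 μT

For an infinitely long straight wire, B = μ₀I/(2πd).
B = (4π×10⁻⁷ × 2.08) / (2π × 0.358) = 1.16×10⁻⁶ T.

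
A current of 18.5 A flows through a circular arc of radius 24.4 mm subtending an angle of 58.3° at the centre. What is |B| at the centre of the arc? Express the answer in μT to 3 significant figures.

B ≈ 77.1 μT

The Biot–Savart field of a circular arc at its centre is B = μ₀Iφ/(4πR), with φ = 1.018 rad.
B = (4π×10⁻⁷ × 18.5 × 1.018) / (4π × 0.0244) = 7.71×10⁻⁵ T.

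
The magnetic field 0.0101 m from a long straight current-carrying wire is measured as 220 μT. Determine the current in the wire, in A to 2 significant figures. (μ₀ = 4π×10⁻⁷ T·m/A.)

I ≈ 11 A

For a long straight wire B = μ₀I/(2πd), so I = 2πdB/μ₀.
I = 2π × 0.0101 × 2.20×10⁻⁴ / (4π×10⁻⁷) = 11.1 A.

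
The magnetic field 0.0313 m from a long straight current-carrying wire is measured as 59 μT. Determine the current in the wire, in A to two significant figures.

For a long straight wire B = μ₀I/(2πd), so I = 2πdB/μ₀.
I = 2π × 0.0313 × 5.90×10⁻⁵ / (4π×10⁻⁷) = 9.23 A.

I ≈ 9.2 A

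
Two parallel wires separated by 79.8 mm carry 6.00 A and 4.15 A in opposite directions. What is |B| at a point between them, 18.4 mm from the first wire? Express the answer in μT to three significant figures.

B ≈ 78.7 μT

Each long wire gives B = μ₀I/(2πd). Distances are d₁ = 0.0184 m and d₂ = 0.0614 m.
B₁ = 6.52×10⁻⁵ T, B₂ = 1.35×10⁻⁵ T.
Between antiparallel currents both contributions point the same way, so they add. B = B₁ + B₂ = 6.52×10⁻⁵ + 1.35×10⁻⁵ = 7.87×10⁻⁵ T.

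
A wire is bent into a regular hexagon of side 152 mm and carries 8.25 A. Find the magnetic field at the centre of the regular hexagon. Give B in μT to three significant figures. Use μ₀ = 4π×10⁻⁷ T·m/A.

B ≈ 37.6 μT

Each side is a finite straight segment at perpendicular distance d = a/(2 tan(π/6)) = 0.1316 m from the centre, with end-angles ±π/6.
One side contributes B₁ = (μ₀I/4πd)·2 sin(π/6) = 6.27×10⁻⁶ T.
All 6 sides add in the same direction: B = 6 × 6.27×10⁻⁶ = 3.76×10⁻⁵ T.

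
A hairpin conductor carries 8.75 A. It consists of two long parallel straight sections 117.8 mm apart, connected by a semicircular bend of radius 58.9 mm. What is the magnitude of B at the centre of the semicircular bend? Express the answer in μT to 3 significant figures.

B ≈ 76.4 μT

The semicircular arc contributes B_arc = μ₀I·π/(4πR) = μ₀I/(4R) = 4.67×10⁻⁵ T.
Each semi-infinite lead is at perpendicular distance R = 0.0589 m from the centre, with the perpendicular foot at its near end, so it contributes μ₀I/(4πR); both point the same way, together 2.97×10⁻⁵ T.
Arc and leads all point the same direction: B = 4.67×10⁻⁵ + 2.97×10⁻⁵ = 7.64×10⁻⁵ T.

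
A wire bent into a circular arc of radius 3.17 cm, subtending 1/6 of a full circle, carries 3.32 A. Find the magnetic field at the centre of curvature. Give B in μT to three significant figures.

B ≈ 11.0 μT

The Biot–Savart field of a circular arc at its centre is B = μ₀Iφ/(4πR), with φ = 1.047 rad.
B = (4π×10⁻⁷ × 3.32 × 1.047) / (4π × 0.0317) = 1.10×10⁻⁵ T.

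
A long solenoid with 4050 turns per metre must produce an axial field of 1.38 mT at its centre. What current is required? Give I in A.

Inside a long solenoid B = μ₀nI with n = 4050 m⁻¹, so I = B/(μ₀n).
I = 1.38×10⁻³ / (4π×10⁻⁷ × 4050) = 0.271 A.

I ≈ 0.271 A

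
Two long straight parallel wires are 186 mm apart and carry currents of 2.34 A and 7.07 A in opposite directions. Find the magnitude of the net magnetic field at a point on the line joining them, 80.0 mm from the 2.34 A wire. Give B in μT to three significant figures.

B ≈ 19.2 μT

Each long wire gives B = μ₀I/(2πd). Distances are d₁ = 0.08 m and d₂ = 0.106 m.
B₁ = 5.85×10⁻⁶ T, B₂ = 1.33×10⁻⁵ T.
Between antiparallel currents both contributions point the same way, so they add. B = B₁ + B₂ = 5.85×10⁻⁶ + 1.33×10⁻⁵ = 1.92×10⁻⁵ T.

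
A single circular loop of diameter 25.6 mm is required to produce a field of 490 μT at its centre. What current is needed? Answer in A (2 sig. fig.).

At the centre of a circular loop B = μ₀I/(2R), so I = 2RB/μ₀.
With R = 0.0128 m, I = 2 × 0.0128 × 4.90×10⁻⁴ / (4π×10⁻⁷) = 9.98 A.

I ≈ 10 A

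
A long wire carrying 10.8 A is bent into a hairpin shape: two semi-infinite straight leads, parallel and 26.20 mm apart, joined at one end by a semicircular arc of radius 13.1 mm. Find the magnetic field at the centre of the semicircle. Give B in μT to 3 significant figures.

The semicircular arc contributes B_arc = μ₀I·π/(4πR) = μ₀I/(4R) = 2.59×10⁻⁴ T.
Each semi-infinite lead is at perpendicular distance R = 0.0131 m from the centre, with the perpendicular foot at its near end, so it contributes μ₀I/(4πR); both point the same way, together 1.65×10⁻⁴ T.
Arc and leads all point the same direction: B = 2.59×10⁻⁴ + 1.65×10⁻⁴ = 4.24×10⁻⁴ T.

B ≈ 424 μT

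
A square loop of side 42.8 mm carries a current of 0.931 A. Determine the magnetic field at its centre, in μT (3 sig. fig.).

B ≈ 24.6 μT

Each side is a finite straight segment at perpendicular distance d = a/(2 tan(π/4)) = 0.0214 m from the centre, with end-angles ±π/4.
One side contributes B₁ = (μ₀I/4πd)·2 sin(π/4) = 6.15×10⁻⁶ T.
All 4 sides add in the same direction: B = 4 × 6.15×10⁻⁶ = 2.46×10⁻⁵ T.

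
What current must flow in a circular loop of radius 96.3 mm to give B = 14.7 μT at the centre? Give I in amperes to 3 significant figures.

At the centre of a circular loop B = μ₀I/(2R), so I = 2RB/μ₀.
With R = 0.0963 m, I = 2 × 0.0963 × 1.47×10⁻⁵ / (4π×10⁻⁷) = 2.25 A.

I ≈ 2.25 A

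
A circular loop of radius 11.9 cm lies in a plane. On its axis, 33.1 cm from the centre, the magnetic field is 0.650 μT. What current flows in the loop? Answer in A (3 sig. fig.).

I ≈ 3.18 A

On the axis of a loop, B = μ₀IR²/[2(R²+z²)^(3/2)], so I = 2B(R²+z²)^(3/2)/(μ₀R²).
R² + z² = 0.01416 + 0.1096 = 0.1237 m²; raised to 3/2 gives 4.35×10⁻² m³.
I = 2 × 6.50×10⁻⁷ × 4.35×10⁻² / (1.26×10⁻⁶ × 0.01416) = 3.18 A.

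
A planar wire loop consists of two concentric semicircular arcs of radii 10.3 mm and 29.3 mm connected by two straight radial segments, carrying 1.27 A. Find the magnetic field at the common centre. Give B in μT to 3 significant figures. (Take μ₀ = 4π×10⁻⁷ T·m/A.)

B ≈ 25.1 μT

The radial connectors point toward the centre, so dl × r̂ = 0 and they contribute nothing.
Each semicircle gives μ₀I/(4R): inner arc 3.87×10⁻⁵ T, outer arc 1.36×10⁻⁵ T.
The two arcs carry current in opposite angular senses, so their fields oppose: B = |3.87×10⁻⁵ − 1.36×10⁻⁵| = 2.51×10⁻⁵ T.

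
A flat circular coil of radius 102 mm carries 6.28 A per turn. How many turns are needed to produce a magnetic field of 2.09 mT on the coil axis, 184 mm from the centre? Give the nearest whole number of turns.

N = 474

For an N-turn coil, B = Nμ₀IR²/[2(R²+z²)^(3/2)]. A single turn gives B₁ = 4.41×10⁻⁶ T with R = 0.102 m, z = 0.184 m.
N = B/B₁ = 2.09×10⁻³ / 4.41×10⁻⁶ = 474.05.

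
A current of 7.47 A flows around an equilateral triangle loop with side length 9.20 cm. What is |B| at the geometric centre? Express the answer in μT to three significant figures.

B ≈ 146 μT

Each side is a finite straight segment at perpendicular distance d = a/(2 tan(π/3)) = 0.02656 m from the centre, with end-angles ±π/3.
One side contributes B₁ = (μ₀I/4πd)·2 sin(π/3) = 4.87×10⁻⁵ T.
All 3 sides add in the same direction: B = 3 × 4.87×10⁻⁵ = 1.46×10⁻⁴ T.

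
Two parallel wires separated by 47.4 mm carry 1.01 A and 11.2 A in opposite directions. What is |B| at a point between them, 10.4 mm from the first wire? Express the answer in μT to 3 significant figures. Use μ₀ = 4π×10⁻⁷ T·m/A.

Each long wire gives B = μ₀I/(2πd). Distances are d₁ = 0.0104 m and d₂ = 0.037 m.
B₁ = 1.94×10⁻⁵ T, B₂ = 6.05×10⁻⁵ T.
Between antiparallel currents both contributions point the same way, so they add. B = B₁ + B₂ = 1.94×10⁻⁵ + 6.05×10⁻⁵ = 8.00×10⁻⁵ T.

B ≈ 80.0 μT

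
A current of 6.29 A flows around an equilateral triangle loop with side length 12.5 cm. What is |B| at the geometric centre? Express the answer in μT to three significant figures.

B ≈ 90.6 μT

Each side is a finite straight segment at perpendicular distance d = a/(2 tan(π/3)) = 0.03608 m from the centre, with end-angles ±π/3.
One side contributes B₁ = (μ₀I/4πd)·2 sin(π/3) = 3.02×10⁻⁵ T.
All 3 sides add in the same direction: B = 3 × 3.02×10⁻⁵ = 9.06×10⁻⁵ T.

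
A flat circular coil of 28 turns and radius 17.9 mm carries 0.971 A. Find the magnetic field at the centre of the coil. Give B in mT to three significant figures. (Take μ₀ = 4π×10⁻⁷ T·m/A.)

B ≈ 0.954 mT

For an N-turn flat coil, B = Nμ₀I/(2R) with R = 0.0179 m.
B = 28 × 3.41×10⁻⁵ T = 9.54×10⁻⁴ T.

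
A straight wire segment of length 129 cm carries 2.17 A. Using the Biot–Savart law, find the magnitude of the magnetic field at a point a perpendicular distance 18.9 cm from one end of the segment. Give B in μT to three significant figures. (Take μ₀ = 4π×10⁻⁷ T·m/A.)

B ≈ 1.14 μT

For a finite straight segment, B = (μ₀I/4πd)(sinθ₁ + sinθ₂), where θ₁, θ₂ are the angles from the perpendicular to each end.
The perpendicular foot is at one end, so the two end-offsets along the wire are 0 and L = 1.29 m.
sinθ₁ = 0/√(0²+0.189²) = 0.0000; sinθ₂ = 1.29/√(1.29²+0.189²) = 0.9894.
B = (4π×10⁻⁷ × 2.17) / (4π × 0.189) × (0.0000 + 0.9894) = 1.14×10⁻⁶ T.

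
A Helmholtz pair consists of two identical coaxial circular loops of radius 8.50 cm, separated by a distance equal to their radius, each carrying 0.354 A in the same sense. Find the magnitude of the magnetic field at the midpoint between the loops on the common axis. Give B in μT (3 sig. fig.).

Each loop contributes B = μ₀IR²/[2(R²+z²)^(3/2)] on the axis, with z measured from that loop.
Loop 1 (z = 0.0425 m): B₁ = 1.87×10⁻⁶ T. Loop 2 (z = 0.0425 m): B₂ = 1.87×10⁻⁶ T.
The fields add: B = B₁ + B₂ = 3.74×10⁻⁶ T.

B ≈ 3.74 μT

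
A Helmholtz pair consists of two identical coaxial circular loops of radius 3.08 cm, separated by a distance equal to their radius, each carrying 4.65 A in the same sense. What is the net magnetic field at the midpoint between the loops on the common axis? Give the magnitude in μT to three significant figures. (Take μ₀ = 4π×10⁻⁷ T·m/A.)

Each loop contributes B = μ₀IR²/[2(R²+z²)^(3/2)] on the axis, with z measured from that loop.
Loop 1 (z = 0.0154 m): B₁ = 6.79×10⁻⁵ T. Loop 2 (z = 0.0154 m): B₂ = 6.79×10⁻⁵ T.
The fields add: B = B₁ + B₂ = 1.36×10⁻⁴ T.

B ≈ 136 μT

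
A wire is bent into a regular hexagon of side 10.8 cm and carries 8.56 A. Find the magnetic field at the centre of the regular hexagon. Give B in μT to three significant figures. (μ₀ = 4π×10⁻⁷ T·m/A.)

Each side is a finite straight segment at perpendicular distance d = a/(2 tan(π/6)) = 0.09353 m from the centre, with end-angles ±π/6.
One side contributes B₁ = (μ₀I/4πd)·2 sin(π/6) = 9.15×10⁻⁶ T.
All 6 sides add in the same direction: B = 6 × 9.15×10⁻⁶ = 5.49×10⁻⁵ T.

B ≈ 54.9 μT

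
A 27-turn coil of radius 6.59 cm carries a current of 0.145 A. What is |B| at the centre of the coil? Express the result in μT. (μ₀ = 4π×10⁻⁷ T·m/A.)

For an N-turn flat coil, B = Nμ₀I/(2R) with R = 0.0659 m.
B = 27 × 1.38×10⁻⁶ T = 3.73×10⁻⁵ T.

B ≈ 37.3 μT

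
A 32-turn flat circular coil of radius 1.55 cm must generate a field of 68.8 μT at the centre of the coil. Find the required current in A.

For an N-turn coil, B = Nμ₀I/(2R) with R = 0.0155 m, so I = 2RB/(Nμ₀) = 2 × 0.0155 × 6.88×10⁻⁵ / (32 × 4π×10⁻⁷) = 5.30×10⁻² A.

I ≈ 0.0530 A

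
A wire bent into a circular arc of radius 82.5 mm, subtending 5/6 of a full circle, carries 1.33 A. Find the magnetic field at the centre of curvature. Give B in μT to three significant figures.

B ≈ 8.44 μT

The Biot–Savart field of a circular arc at its centre is B = μ₀Iφ/(4πR), with φ = 5.236 rad.
B = (4π×10⁻⁷ × 1.33 × 5.236) / (4π × 0.0825) = 8.44×10⁻⁶ T.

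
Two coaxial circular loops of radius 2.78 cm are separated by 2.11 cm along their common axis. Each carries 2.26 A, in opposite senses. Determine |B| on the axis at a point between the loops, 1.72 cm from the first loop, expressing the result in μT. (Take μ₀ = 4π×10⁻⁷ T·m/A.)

B ≈ 18.2 μT

Each loop contributes B = μ₀IR²/[2(R²+z²)^(3/2)] on the axis, with z measured from that loop.
Loop 1 (z = 0.0172 m): B₁ = 3.14×10⁻⁵ T. Loop 2 (z = 0.0039 m): B₂ = 4.96×10⁻⁵ T.
The fields oppose: B = |B₁ − B₂| = 1.82×10⁻⁵ T.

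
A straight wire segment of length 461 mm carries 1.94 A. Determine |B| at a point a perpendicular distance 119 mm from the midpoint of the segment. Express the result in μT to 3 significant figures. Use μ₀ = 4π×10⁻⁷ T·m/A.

For a finite straight segment, B = (μ₀I/4πd)(sinθ₁ + sinθ₂), where θ₁, θ₂ are the angles from the perpendicular to each end.
The perpendicular from the point meets the wire at its midpoint, so each end is L/2 = 0.2305 m away along the wire.
sinθ₁ = 0.2305/√(0.2305²+0.119²) = 0.8886; sinθ₂ = 0.2305/√(0.2305²+0.119²) = 0.8886.
B = (4π×10⁻⁷ × 1.94) / (4π × 0.119) × (0.8886 + 0.8886) = 2.90×10⁻⁶ T.

B ≈ 2.90 μT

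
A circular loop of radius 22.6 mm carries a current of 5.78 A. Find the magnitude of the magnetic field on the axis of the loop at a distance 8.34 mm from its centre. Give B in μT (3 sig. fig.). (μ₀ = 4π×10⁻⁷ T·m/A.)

B ≈ 133 μT

On the axis of a circular loop, B = μ₀IR² / [2(R²+z²)^(3/2)].
R² + z² = (0.0226)² + (0.00834)² = 0.0005803 m², and (R²+z²)^(3/2) = 1.40×10⁻⁵ m³.
B = (4π×10⁻⁷ × 5.78 × 0.0005108) / (2 × 1.40×10⁻⁵) = 1.33×10⁻⁴ T.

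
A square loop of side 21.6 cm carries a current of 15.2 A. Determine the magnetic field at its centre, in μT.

Each side is a finite straight segment at perpendicular distance d = a/(2 tan(π/4)) = 0.108 m from the centre, with end-angles ±π/4.
One side contributes B₁ = (μ₀I/4πd)·2 sin(π/4) = 1.99×10⁻⁵ T.
All 4 sides add in the same direction: B = 4 × 1.99×10⁻⁵ = 7.96×10⁻⁵ T.

B ≈ 79.6 μT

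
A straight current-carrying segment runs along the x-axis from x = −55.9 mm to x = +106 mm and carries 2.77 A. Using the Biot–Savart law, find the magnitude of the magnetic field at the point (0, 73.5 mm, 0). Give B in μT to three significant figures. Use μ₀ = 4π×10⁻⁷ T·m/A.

For a finite straight segment, B = (μ₀I/4πd)(sinθ₁ + sinθ₂), where θ₁, θ₂ are the angles from the perpendicular to each end.
The perpendicular distance is d = 0.0735 m; the end-offsets along the wire are a = 0.0559 m and b = 0.106 m.
sinθ₁ = 0.0559/√(0.0559²+0.0735²) = 0.6054; sinθ₂ = 0.106/√(0.106²+0.0735²) = 0.8218.
B = (4π×10⁻⁷ × 2.77) / (4π × 0.0735) × (0.6054 + 0.8218) = 5.38×10⁻⁶ T.

B ≈ 5.38 μT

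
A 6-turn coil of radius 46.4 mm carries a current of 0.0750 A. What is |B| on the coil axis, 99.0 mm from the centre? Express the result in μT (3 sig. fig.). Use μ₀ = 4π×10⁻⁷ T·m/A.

For an N-turn flat coil, B = Nμ₀IR²/[2(R²+z²)^(3/2)] with R = 0.0464 m, z = 0.099 m.
B = 6 × 7.76×10⁻⁸ T = 4.66×10⁻⁷ T.

B ≈ 0.466 μT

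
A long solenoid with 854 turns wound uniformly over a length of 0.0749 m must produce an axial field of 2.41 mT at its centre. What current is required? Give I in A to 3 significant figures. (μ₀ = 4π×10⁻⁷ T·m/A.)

I ≈ 0.168 A

Inside a long solenoid B = μ₀nI with n = 1.140×10⁴ m⁻¹, so I = B/(μ₀n).
I = 2.41×10⁻³ / (4π×10⁻⁷ × 1.140×10⁴) = 0.168 A.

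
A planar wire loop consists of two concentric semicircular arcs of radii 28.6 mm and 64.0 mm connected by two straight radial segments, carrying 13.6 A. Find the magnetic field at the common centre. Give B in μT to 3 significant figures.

The radial connectors point toward the centre, so dl × r̂ = 0 and they contribute nothing.
Each semicircle gives μ₀I/(4R): inner arc 1.49×10⁻⁴ T, outer arc 6.68×10⁻⁵ T.
The two arcs carry current in opposite angular senses, so their fields oppose: B = |1.49×10⁻⁴ − 6.68×10⁻⁵| = 8.26×10⁻⁵ T.

B ≈ 82.6 μT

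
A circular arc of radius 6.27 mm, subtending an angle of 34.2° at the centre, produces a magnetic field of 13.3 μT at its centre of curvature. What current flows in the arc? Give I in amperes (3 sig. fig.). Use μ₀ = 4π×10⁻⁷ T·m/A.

I ≈ 1.40 A

For a circular arc, B = μ₀Iφ/(4πR) with φ in radians; here φ = 0.5969 rad.
So I = 4πRB/(μ₀φ) = 4π × 0.00627 × 1.33×10⁻⁵ / (4π×10⁻⁷ × 0.5969) = 1.40 A.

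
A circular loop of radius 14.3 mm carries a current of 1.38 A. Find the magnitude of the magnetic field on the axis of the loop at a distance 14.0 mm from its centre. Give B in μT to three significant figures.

On the axis of a circular loop, B = μ₀IR² / [2(R²+z²)^(3/2)].
R² + z² = (0.0143)² + (0.014)² = 0.0004005 m², and (R²+z²)^(3/2) = 8.01×10⁻⁶ m³.
B = (4π×10⁻⁷ × 1.38 × 0.0002045) / (2 × 8.01×10⁻⁶) = 2.21×10⁻⁵ T.

B ≈ 22.1 μT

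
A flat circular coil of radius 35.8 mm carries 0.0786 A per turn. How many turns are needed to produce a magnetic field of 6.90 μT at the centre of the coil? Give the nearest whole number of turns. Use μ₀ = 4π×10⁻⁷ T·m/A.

N = 5

For an N-turn coil, B = Nμ₀I/(2R). A single turn gives B₁ = 1.38×10⁻⁶ T with R = 0.0358 m.
N = B/B₁ = 6.90×10⁻⁶ / 1.38×10⁻⁶ = 5.00.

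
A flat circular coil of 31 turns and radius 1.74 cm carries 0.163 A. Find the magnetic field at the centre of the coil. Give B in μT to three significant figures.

B ≈ 182 μT

For an N-turn flat coil, B = Nμ₀I/(2R) with R = 0.0174 m.
B = 31 × 5.89×10⁻⁶ T = 1.82×10⁻⁴ T.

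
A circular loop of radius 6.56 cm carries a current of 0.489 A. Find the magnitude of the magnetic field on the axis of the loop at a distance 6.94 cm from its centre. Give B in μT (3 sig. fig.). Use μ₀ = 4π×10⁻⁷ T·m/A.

On the axis of a circular loop, B = μ₀IR² / [2(R²+z²)^(3/2)].
R² + z² = (0.0656)² + (0.0694)² = 0.00912 m², and (R²+z²)^(3/2) = 8.71×10⁻⁴ m³.
B = (4π×10⁻⁷ × 0.489 × 0.004303) / (2 × 8.71×10⁻⁴) = 1.52×10⁻⁶ T.

B ≈ 1.52 μT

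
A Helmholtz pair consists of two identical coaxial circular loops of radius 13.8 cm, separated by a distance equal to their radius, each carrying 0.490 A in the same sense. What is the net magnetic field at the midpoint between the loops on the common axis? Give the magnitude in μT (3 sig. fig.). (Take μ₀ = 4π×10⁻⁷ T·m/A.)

B ≈ 3.19 μT

Each loop contributes B = μ₀IR²/[2(R²+z²)^(3/2)] on the axis, with z measured from that loop.
Loop 1 (z = 0.069 m): B₁ = 1.60×10⁻⁶ T. Loop 2 (z = 0.069 m): B₂ = 1.60×10⁻⁶ T.
The fields add: B = B₁ + B₂ = 3.19×10⁻⁶ T.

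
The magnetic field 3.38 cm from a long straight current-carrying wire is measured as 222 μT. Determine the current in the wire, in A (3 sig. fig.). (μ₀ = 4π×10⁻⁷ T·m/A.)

I ≈ 37.5 A

For a long straight wire B = μ₀I/(2πd), so I = 2πdB/μ₀.
I = 2π × 0.0338 × 2.22×10⁻⁴ / (4π×10⁻⁷) = 37.5 A.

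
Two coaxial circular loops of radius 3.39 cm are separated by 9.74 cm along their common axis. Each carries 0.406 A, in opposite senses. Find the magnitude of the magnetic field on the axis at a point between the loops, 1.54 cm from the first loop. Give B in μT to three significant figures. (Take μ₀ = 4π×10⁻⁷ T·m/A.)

Each loop contributes B = μ₀IR²/[2(R²+z²)^(3/2)] on the axis, with z measured from that loop.
Loop 1 (z = 0.0154 m): B₁ = 5.68×10⁻⁶ T. Loop 2 (z = 0.082 m): B₂ = 4.20×10⁻⁷ T.
The fields oppose: B = |B₁ − B₂| = 5.26×10⁻⁶ T.

B ≈ 5.26 μT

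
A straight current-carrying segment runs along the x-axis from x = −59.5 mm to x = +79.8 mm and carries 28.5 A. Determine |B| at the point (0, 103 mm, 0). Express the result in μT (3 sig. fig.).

B ≈ 30.8 μT

For a finite straight segment, B = (μ₀I/4πd)(sinθ₁ + sinθ₂), where θ₁, θ₂ are the angles from the perpendicular to each end.
The perpendicular distance is d = 0.103 m; the end-offsets along the wire are a = 0.0595 m and b = 0.0798 m.
sinθ₁ = 0.0595/√(0.0595²+0.103²) = 0.5002; sinθ₂ = 0.0798/√(0.0798²+0.103²) = 0.6125.
B = (4π×10⁻⁷ × 28.5) / (4π × 0.103) × (0.5002 + 0.6125) = 3.08×10⁻⁵ T.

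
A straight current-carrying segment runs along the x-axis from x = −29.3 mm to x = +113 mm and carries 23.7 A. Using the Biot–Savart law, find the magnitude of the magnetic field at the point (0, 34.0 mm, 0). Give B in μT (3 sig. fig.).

For a finite straight segment, B = (μ₀I/4πd)(sinθ₁ + sinθ₂), where θ₁, θ₂ are the angles from the perpendicular to each end.
The perpendicular distance is d = 0.034 m; the end-offsets along the wire are a = 0.0293 m and b = 0.113 m.
sinθ₁ = 0.0293/√(0.0293²+0.034²) = 0.6528; sinθ₂ = 0.113/√(0.113²+0.034²) = 0.9576.
B = (4π×10⁻⁷ × 23.7) / (4π × 0.034) × (0.6528 + 0.9576) = 1.12×10⁻⁴ T.

B ≈ 112 μT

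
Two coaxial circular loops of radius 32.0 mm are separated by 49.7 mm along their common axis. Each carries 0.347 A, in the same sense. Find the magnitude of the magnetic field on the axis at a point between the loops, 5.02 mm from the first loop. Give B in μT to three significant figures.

B ≈ 7.91 μT

Each loop contributes B = μ₀IR²/[2(R²+z²)^(3/2)] on the axis, with z measured from that loop.
Loop 1 (z = 0.00502 m): B₁ = 6.57×10⁻⁶ T. Loop 2 (z = 0.04468 m): B₂ = 1.35×10⁻⁶ T.
The fields add: B = B₁ + B₂ = 7.91×10⁻⁶ T.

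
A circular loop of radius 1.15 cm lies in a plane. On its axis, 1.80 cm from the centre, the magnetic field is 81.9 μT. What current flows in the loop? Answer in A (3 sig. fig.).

I ≈ 9.61 A

On the axis of a loop, B = μ₀IR²/[2(R²+z²)^(3/2)], so I = 2B(R²+z²)^(3/2)/(μ₀R²).
R² + z² = 0.0001322 + 0.000324 = 0.0004563 m²; raised to 3/2 gives 9.75×10⁻⁶ m³.
I = 2 × 8.19×10⁻⁵ × 9.75×10⁻⁶ / (1.26×10⁻⁶ × 0.0001322) = 9.61 A.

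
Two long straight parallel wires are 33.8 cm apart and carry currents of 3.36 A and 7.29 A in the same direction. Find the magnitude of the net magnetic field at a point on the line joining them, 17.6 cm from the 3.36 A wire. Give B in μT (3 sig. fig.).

B ≈ 5.18 μT

Each long wire gives B = μ₀I/(2πd). Distances are d₁ = 0.176 m and d₂ = 0.162 m.
B₁ = 3.82×10⁻⁶ T, B₂ = 9.00×10⁻⁶ T.
Between parallel currents the two contributions point in opposite directions, so they subtract. B = |B₁ − B₂| = |3.82×10⁻⁶ − 9.00×10⁻⁶| = 5.18×10⁻⁶ T.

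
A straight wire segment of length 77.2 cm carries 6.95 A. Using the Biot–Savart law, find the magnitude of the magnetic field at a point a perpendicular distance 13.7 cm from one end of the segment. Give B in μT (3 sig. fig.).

For a finite straight segment, B = (μ₀I/4πd)(sinθ₁ + sinθ₂), where θ₁, θ₂ are the angles from the perpendicular to each end.
The perpendicular foot is at one end, so the two end-offsets along the wire are 0 and L = 0.772 m.
sinθ₁ = 0/√(0²+0.137²) = 0.0000; sinθ₂ = 0.772/√(0.772²+0.137²) = 0.9846.
B = (4π×10⁻⁷ × 6.95) / (4π × 0.137) × (0.0000 + 0.9846) = 4.99×10⁻⁶ T.

B ≈ 4.99 μT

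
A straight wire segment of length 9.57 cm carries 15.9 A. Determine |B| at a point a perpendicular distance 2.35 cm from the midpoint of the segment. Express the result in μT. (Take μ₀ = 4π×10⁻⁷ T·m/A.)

For a finite straight segment, B = (μ₀I/4πd)(sinθ₁ + sinθ₂), where θ₁, θ₂ are the angles from the perpendicular to each end.
The perpendicular from the point meets the wire at its midpoint, so each end is L/2 = 0.04785 m away along the wire.
sinθ₁ = 0.04785/√(0.04785²+0.0235²) = 0.8976; sinθ₂ = 0.04785/√(0.04785²+0.0235²) = 0.8976.
B = (4π×10⁻⁷ × 15.9) / (4π × 0.0235) × (0.8976 + 0.8976) = 1.21×10⁻⁴ T.

B ≈ 121 μT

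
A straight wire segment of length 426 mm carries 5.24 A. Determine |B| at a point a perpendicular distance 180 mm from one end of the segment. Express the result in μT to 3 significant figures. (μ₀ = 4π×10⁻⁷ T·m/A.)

B ≈ 2.68 μT

For a finite straight segment, B = (μ₀I/4πd)(sinθ₁ + sinθ₂), where θ₁, θ₂ are the angles from the perpendicular to each end.
The perpendicular foot is at one end, so the two end-offsets along the wire are 0 and L = 0.426 m.
sinθ₁ = 0/√(0²+0.18²) = 0.0000; sinθ₂ = 0.426/√(0.426²+0.18²) = 0.9211.
B = (4π×10⁻⁷ × 5.24) / (4π × 0.18) × (0.0000 + 0.9211) = 2.68×10⁻⁶ T.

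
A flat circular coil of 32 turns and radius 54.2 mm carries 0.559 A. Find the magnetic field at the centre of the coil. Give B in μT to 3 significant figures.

B ≈ 207 μT

For an N-turn flat coil, B = Nμ₀I/(2R) with R = 0.0542 m.
B = 32 × 6.48×10⁻⁶ T = 2.07×10⁻⁴ T.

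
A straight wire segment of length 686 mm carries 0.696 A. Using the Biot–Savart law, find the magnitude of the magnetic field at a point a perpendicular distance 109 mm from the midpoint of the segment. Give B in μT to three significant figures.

For a finite straight segment, B = (μ₀I/4πd)(sinθ₁ + sinθ₂), where θ₁, θ₂ are the angles from the perpendicular to each end.
The perpendicular from the point meets the wire at its midpoint, so each end is L/2 = 0.343 m away along the wire.
sinθ₁ = 0.343/√(0.343²+0.109²) = 0.9530; sinθ₂ = 0.343/√(0.343²+0.109²) = 0.9530.
B = (4π×10⁻⁷ × 0.696) / (4π × 0.109) × (0.9530 + 0.9530) = 1.22×10⁻⁶ T.

B ≈ 1.22 μT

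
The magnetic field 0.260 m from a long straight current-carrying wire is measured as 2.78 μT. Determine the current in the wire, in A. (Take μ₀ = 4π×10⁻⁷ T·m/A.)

For a long straight wire B = μ₀I/(2πd), so I = 2πdB/μ₀.
I = 2π × 0.26 × 2.78×10⁻⁶ / (4π×10⁻⁷) = 3.61 A.

I ≈ 3.61 A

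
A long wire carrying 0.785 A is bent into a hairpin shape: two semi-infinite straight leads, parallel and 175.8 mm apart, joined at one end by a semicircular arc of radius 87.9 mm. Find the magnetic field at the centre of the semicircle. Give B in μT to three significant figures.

The semicircular arc contributes B_arc = μ₀I·π/(4πR) = μ₀I/(4R) = 2.81×10⁻⁶ T.
Each semi-infinite lead is at perpendicular distance R = 0.0879 m from the centre, with the perpendicular foot at its near end, so it contributes μ₀I/(4πR); both point the same way, together 1.79×10⁻⁶ T.
Arc and leads all point the same direction: B = 2.81×10⁻⁶ + 1.79×10⁻⁶ = 4.59×10⁻⁶ T.

B ≈ 4.59 μT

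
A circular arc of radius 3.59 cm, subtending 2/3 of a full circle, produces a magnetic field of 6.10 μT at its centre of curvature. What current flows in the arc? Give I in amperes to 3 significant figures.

I ≈ 0.523 A

For a circular arc, B = μ₀Iφ/(4πR) with φ in radians; here φ = 4.189 rad.
So I = 4πRB/(μ₀φ) = 4π × 0.0359 × 6.10×10⁻⁶ / (4π×10⁻⁷ × 4.189) = 0.523 A.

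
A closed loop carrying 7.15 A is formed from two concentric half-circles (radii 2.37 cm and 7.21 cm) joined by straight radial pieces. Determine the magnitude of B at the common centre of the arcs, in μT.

The radial connectors point toward the centre, so dl × r̂ = 0 and they contribute nothing.
Each semicircle gives μ₀I/(4R): inner arc 9.48×10⁻⁵ T, outer arc 3.12×10⁻⁵ T.
The two arcs carry current in opposite angular senses, so their fields oppose: B = |9.48×10⁻⁵ − 3.12×10⁻⁵| = 6.36×10⁻⁵ T.

B ≈ 63.6 μT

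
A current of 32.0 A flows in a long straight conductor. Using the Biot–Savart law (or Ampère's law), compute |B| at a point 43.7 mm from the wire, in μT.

For an infinitely long straight wire, B = μ₀I/(2πd).
B = (4π×10⁻⁷ × 32.0) / (2π × 0.0437) = 1.46×10⁻⁴ T.

B ≈ 146 μT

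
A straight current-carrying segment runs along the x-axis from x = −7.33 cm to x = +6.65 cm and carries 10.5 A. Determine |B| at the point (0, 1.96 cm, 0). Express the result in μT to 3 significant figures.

For a finite straight segment, B = (μ₀I/4πd)(sinθ₁ + sinθ₂), where θ₁, θ₂ are the angles from the perpendicular to each end.
The perpendicular distance is d = 0.0196 m; the end-offsets along the wire are a = 0.0733 m and b = 0.0665 m.
sinθ₁ = 0.0733/√(0.0733²+0.0196²) = 0.9661; sinθ₂ = 0.0665/√(0.0665²+0.0196²) = 0.9592.
B = (4π×10⁻⁷ × 10.5) / (4π × 0.0196) × (0.9661 + 0.9592) = 1.03×10⁻⁴ T.

B ≈ 103 μT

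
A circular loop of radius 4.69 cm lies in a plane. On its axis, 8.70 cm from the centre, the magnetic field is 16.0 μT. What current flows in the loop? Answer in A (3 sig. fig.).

On the axis of a loop, B = μ₀IR²/[2(R²+z²)^(3/2)], so I = 2B(R²+z²)^(3/2)/(μ₀R²).
R² + z² = 0.0022 + 0.007569 = 0.009769 m²; raised to 3/2 gives 9.65×10⁻⁴ m³.
I = 2 × 1.60×10⁻⁵ × 9.65×10⁻⁴ / (1.26×10⁻⁶ × 0.0022) = 11.2 A.

I ≈ 11.2 A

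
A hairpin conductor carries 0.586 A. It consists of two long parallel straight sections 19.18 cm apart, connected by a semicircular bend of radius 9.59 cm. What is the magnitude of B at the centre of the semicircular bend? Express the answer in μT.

The semicircular arc contributes B_arc = μ₀I·π/(4πR) = μ₀I/(4R) = 1.92×10⁻⁶ T.
Each semi-infinite lead is at perpendicular distance R = 0.0959 m from the centre, with the perpendicular foot at its near end, so it contributes μ₀I/(4πR); both point the same way, together 1.22×10⁻⁶ T.
Arc and leads all point the same direction: B = 1.92×10⁻⁶ + 1.22×10⁻⁶ = 3.14×10⁻⁶ T.

B ≈ 3.14 μT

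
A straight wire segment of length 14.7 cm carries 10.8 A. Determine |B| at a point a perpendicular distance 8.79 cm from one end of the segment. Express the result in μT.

For a finite straight segment, B = (μ₀I/4πd)(sinθ₁ + sinθ₂), where θ₁, θ₂ are the angles from the perpendicular to each end.
The perpendicular foot is at one end, so the two end-offsets along the wire are 0 and L = 0.147 m.
sinθ₁ = 0/√(0²+0.0879²) = 0.0000; sinθ₂ = 0.147/√(0.147²+0.0879²) = 0.8583.
B = (4π×10⁻⁷ × 10.8) / (4π × 0.0879) × (0.0000 + 0.8583) = 1.05×10⁻⁵ T.

B ≈ 10.5 μT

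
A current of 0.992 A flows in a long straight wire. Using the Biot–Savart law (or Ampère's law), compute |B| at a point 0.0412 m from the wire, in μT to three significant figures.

For an infinitely long straight wire, B = μ₀I/(2πd).
B = (4π×10⁻⁷ × 0.992) / (2π × 0.0412) = 4.82×10⁻⁶ T.

B ≈ 4.82 μT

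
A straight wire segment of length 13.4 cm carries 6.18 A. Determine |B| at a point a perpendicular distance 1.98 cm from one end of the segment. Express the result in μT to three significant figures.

B ≈ 30.9 μT

For a finite straight segment, B = (μ₀I/4πd)(sinθ₁ + sinθ₂), where θ₁, θ₂ are the angles from the perpendicular to each end.
The perpendicular foot is at one end, so the two end-offsets along the wire are 0 and L = 0.134 m.
sinθ₁ = 0/√(0²+0.0198²) = 0.0000; sinθ₂ = 0.134/√(0.134²+0.0198²) = 0.9893.
B = (4π×10⁻⁷ × 6.18) / (4π × 0.0198) × (0.0000 + 0.9893) = 3.09×10⁻⁵ T.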